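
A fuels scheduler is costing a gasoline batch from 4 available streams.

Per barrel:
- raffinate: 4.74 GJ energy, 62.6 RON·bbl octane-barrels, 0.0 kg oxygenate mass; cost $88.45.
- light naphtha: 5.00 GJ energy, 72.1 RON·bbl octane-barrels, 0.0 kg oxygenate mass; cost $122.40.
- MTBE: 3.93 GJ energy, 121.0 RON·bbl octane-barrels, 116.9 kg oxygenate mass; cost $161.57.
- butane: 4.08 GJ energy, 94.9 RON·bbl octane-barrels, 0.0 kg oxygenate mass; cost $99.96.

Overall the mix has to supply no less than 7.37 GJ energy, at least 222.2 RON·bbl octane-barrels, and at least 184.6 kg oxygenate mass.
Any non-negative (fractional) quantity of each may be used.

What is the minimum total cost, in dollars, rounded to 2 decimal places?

$287.92

Let x1 = barrels of raffinate, x2 = barrels of light naphtha, x3 = barrels of MTBE, x4 = barrels of butane.
Minimise 88.45x1 + 122.4x2 + 161.57x3 + 99.96x4 with:
  4.74x1 + 5x2 + 3.93x3 + 4.08x4 ≥ 7.37   (energy)
  62.6x1 + 72.1x2 + 121x3 + 94.9x4 ≥ 222.2   (octane-barrels)
  116.9x3 ≥ 184.6   (oxygenate mass)
  x1, x2, x3, x4 ≥ 0.
The cheapest feasible vertex uses only MTBE, butane; raffinate, light naphtha are not used. The octane-barrels and oxygenate mass requirements are met with equality.
Optimal quantities: MTBE = 1.5791 barrels, butane = 0.32798 barrels.
Cost = 161.57·1.5791 + 99.96·0.32798 = 287.9201.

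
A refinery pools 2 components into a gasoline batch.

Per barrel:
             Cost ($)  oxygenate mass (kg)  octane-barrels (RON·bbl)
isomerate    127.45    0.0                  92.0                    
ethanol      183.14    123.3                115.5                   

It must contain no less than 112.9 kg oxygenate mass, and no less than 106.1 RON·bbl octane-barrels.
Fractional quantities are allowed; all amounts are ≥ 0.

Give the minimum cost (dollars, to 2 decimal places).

Let x1 = barrels of isomerate, x2 = barrels of ethanol.
Minimize 127.45x1 + 183.14x2 with:
  123.3x2 ≥ 112.9   (oxygenate mass)
  92x1 + 115.5x2 ≥ 106.1   (octane-barrels)
  x1, x2 ≥ 0.
Both inputs are positive at the optimum. There the oxygenate mass and octane-barrels constraints are tight.
That vertex is x1 = 0.0037184, x2 = 0.91565.
Hence cost = 127.45·0.0037184 + 183.14·0.91565 = $168.1661.

$168.17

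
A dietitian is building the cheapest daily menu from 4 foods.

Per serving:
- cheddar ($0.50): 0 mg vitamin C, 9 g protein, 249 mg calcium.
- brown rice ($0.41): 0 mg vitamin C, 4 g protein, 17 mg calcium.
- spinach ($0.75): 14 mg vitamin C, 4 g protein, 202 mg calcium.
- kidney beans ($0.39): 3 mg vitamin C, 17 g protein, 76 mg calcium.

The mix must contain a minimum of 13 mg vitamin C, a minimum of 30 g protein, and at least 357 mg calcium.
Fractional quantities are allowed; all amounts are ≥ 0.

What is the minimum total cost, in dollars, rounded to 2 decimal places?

Set it up as a linear program. Let x1 = servings of cheddar, x2 = servings of brown rice, x3 = servings of spinach, x4 = servings of kidney beans.
min 0.5x1 + 0.41x2 + 0.75x3 + 0.39x4 s.t.:
  14x3 + 3x4 ≥ 13   (vitamin C)
  9x1 + 4x2 + 4x3 + 17x4 ≥ 30   (protein)
  249x1 + 17x2 + 202x3 + 76x4 ≥ 357   (calcium)
  x1, x2, x3, x4 ≥ 0.
The optimal basis is {cheddar, spinach, kidney beans}; brown rice drops out. There the vitamin C, protein, calcium constraints are tight.
That vertex is x1 = 0.5034, x3 = 0.6398, x4 = 1.348.
Cost = 0.5·0.5034 + 0.75·0.6398 + 0.39·1.348 = 1.2573.

$1.26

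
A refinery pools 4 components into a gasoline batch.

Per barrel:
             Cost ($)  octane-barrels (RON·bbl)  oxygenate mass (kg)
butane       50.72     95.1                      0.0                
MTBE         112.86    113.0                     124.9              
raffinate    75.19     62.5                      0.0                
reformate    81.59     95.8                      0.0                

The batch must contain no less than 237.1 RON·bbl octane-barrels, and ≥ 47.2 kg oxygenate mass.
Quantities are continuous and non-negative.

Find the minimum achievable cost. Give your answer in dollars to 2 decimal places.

This is a linear program. Let x1 = barrels of butane, x2 = barrels of MTBE, x3 = barrels of raffinate, x4 = barrels of reformate.
min 50.72x1 + 112.86x2 + 75.19x3 + 81.59x4 subject to:
  95.1x1 + 113x2 + 62.5x3 + 95.8x4 ≥ 237.1   (octane-barrels)
  124.9x2 ≥ 47.2   (oxygenate mass)
  x1, x2, x3, x4 ≥ 0.
At the optimum only butane, MTBE are positive (raffinate, reformate = 0). Binding constraints: octane-barrels and oxygenate mass.
Solving gives x1 = 2.0441, x2 = 0.3779.
Hence cost = 50.72·2.0441 + 112.86·0.3779 = $146.3265.

$146.33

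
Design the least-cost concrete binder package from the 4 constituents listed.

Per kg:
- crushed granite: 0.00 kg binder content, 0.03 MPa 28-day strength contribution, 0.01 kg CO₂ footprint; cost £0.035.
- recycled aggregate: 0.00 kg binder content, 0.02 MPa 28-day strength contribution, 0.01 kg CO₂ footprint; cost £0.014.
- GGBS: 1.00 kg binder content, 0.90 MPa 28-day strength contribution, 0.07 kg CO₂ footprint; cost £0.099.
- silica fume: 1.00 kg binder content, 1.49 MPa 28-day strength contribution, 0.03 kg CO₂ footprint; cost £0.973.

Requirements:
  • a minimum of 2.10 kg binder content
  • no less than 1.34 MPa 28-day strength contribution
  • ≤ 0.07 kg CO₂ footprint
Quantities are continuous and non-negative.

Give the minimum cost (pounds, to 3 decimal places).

£1.890

Let x1 = kg of crushed granite, x2 = kg of recycled aggregate, x3 = kg of GGBS, x4 = kg of silica fume.
Minimize 0.035x1 + 0.014x2 + 0.099x3 + 0.973x4 subject to:
  1x3 + 1x4 ≥ 2.1   (binder content)
  0.03x1 + 0.02x2 + 0.9x3 + 1.49x4 ≥ 1.34   (28-day strength contribution)
  0.01x1 + 0.01x2 + 0.07x3 + 0.03x4 ≤ 0.07   (CO₂ footprint)
  x1, x2, x3, x4 ≥ 0.
The cheapest feasible vertex uses only GGBS, silica fume; crushed granite, recycled aggregate are not used. Binding constraints: binder content and CO₂ footprint.
Solving gives x3 = 0.175, x4 = 1.925.
Hence cost = 0.099·0.175 + 0.973·1.925 = £1.89035.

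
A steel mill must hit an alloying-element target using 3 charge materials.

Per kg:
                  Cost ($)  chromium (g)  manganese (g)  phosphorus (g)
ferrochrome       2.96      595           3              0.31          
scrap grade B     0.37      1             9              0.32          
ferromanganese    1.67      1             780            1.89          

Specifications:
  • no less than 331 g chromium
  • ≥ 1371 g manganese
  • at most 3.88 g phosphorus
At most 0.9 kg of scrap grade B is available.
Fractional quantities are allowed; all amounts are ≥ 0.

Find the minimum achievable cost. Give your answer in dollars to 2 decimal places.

Treat it as an LP. Let x1 = kg of ferrochrome, x2 = kg of scrap grade B, x3 = kg of ferromanganese.
min 2.96x1 + 0.37x2 + 1.67x3 with:
  595x1 + 1x2 + 1x3 ≥ 331   (chromium)
  3x1 + 9x2 + 780x3 ≥ 1371   (manganese)
  0.31x1 + 0.32x2 + 1.89x3 ≤ 3.88   (phosphorus)
  x2 ≤ 0.9
  x1, x2, x3 ≥ 0.
The minimum-cost mix takes nothing from scrap grade B — only ferrochrome, ferromanganese. The chromium and manganese requirements are met with equality.
That vertex is x1 = 0.5534, x3 = 1.756.
Hence cost = 2.96·0.5534 + 1.67·1.756 = $4.5706.

$4.57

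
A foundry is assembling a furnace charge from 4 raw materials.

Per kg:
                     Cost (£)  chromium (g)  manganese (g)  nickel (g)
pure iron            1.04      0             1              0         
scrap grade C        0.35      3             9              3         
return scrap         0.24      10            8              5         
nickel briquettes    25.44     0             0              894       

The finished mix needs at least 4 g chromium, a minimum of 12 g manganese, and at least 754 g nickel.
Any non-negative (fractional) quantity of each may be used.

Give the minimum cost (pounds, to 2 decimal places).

£21.60

Let x1 = kg of pure iron, x2 = kg of scrap grade C, x3 = kg of return scrap, x4 = kg of nickel briquettes.
Minimize 1.04x1 + 0.35x2 + 0.24x3 + 25.44x4 with:
  3x2 + 10x3 ≥ 4   (chromium)
  1x1 + 9x2 + 8x3 ≥ 12   (manganese)
  3x2 + 5x3 + 894x4 ≥ 754   (nickel)
  x1, x2, x3, x4 ≥ 0.
At the optimum only return scrap, nickel briquettes are positive (pure iron, scrap grade C = 0). There the manganese and nickel constraints are tight.
Solving gives x3 = 1.5, x4 = 0.835.
Cost = 0.24·1.5 + 25.44·0.835 = 21.6024.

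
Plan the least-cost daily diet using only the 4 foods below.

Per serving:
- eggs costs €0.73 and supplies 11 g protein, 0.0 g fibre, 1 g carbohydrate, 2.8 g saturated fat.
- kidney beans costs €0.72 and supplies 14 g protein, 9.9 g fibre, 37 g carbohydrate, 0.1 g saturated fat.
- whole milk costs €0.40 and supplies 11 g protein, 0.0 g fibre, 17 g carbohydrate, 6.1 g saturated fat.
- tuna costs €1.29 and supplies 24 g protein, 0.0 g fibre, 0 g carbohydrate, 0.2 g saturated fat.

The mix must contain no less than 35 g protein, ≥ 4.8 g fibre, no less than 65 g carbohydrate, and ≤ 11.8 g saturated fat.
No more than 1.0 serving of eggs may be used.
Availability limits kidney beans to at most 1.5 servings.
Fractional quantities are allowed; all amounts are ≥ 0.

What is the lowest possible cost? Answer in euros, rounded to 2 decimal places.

This is a linear program. Let x1 = servings of eggs, x2 = servings of kidney beans, x3 = servings of whole milk, x4 = servings of tuna.
min 0.73x1 + 0.72x2 + 0.4x3 + 1.29x4 subject to:
  11x1 + 14x2 + 11x3 + 24x4 ≥ 35   (protein)
  9.9x2 ≥ 4.8   (fibre)
  1x1 + 37x2 + 17x3 ≥ 65   (carbohydrate)
  2.8x1 + 0.1x2 + 6.1x3 + 0.2x4 ≤ 11.8   (saturated fat)
  x1 ≤ 1
  x2 ≤ 1.5
  x1, x2, x3, x4 ≥ 0.
At the optimum only kidney beans, whole milk are positive (eggs, tuna = 0). The protein and saturated fat requirements are met with equality.
Optimal quantities: kidney beans = 0.9929 servings, whole milk = 1.918 servings.
Total cost: 0.72·0.9929 + 0.4·1.918 = 1.4821.

€1.48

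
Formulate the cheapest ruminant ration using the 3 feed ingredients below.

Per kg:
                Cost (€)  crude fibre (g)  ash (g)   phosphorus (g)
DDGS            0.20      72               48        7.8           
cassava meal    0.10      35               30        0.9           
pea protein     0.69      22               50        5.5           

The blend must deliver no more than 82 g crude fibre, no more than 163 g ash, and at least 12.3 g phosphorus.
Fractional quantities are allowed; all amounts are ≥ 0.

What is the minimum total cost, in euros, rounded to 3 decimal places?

€0.917

Let x1 = kg of DDGS, x2 = kg of cassava meal, x3 = kg of pea protein.
Minimize 0.2x1 + 0.1x2 + 0.69x3 s.t.:
  72x1 + 35x2 + 22x3 ≤ 82   (crude fibre)
  48x1 + 30x2 + 50x3 ≤ 163   (ash)
  7.8x1 + 0.9x2 + 5.5x3 ≥ 12.3   (phosphorus)
  x1, x2, x3 ≥ 0.
At the optimum only DDGS, pea protein are positive (cassava meal = 0). Binding constraints: crude fibre and phosphorus.
So DDGS = 0.8039 kg, pea protein = 1.096 kg.
Hence cost = 0.2·0.8039 + 0.69·1.096 = €0.91702.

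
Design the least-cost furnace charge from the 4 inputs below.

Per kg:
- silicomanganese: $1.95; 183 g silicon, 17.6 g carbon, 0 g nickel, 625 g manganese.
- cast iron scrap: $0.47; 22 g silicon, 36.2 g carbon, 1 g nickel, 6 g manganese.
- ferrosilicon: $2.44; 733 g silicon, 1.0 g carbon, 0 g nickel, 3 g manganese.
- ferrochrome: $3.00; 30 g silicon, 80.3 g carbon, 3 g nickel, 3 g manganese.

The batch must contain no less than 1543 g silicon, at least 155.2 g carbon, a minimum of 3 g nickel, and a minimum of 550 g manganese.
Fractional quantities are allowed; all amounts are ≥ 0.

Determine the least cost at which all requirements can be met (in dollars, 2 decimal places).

This is a linear program. Let x1 = kg of silicomanganese, x2 = kg of cast iron scrap, x3 = kg of ferrosilicon, x4 = kg of ferrochrome.
min 1.95x1 + 0.47x2 + 2.44x3 + 3x4 subject to:
  183x1 + 22x2 + 733x3 + 30x4 ≥ 1543   (silicon)
  17.6x1 + 36.2x2 + 1x3 + 80.3x4 ≥ 155.2   (carbon)
  1x2 + 3x4 ≥ 3   (nickel)
  625x1 + 6x2 + 3x3 + 3x4 ≥ 550   (manganese)
  x1, x2, x3, x4 ≥ 0.
The optimal basis is {silicomanganese, cast iron scrap, ferrosilicon}; ferrochrome drops out. Binding constraints: silicon, carbon, manganese.
That vertex is x1 = 0.8347, x2 = 3.832, x3 = 1.782.
Total cost: 1.95·0.8347 + 0.47·3.832 + 2.44·1.782 = 7.7768.

$7.78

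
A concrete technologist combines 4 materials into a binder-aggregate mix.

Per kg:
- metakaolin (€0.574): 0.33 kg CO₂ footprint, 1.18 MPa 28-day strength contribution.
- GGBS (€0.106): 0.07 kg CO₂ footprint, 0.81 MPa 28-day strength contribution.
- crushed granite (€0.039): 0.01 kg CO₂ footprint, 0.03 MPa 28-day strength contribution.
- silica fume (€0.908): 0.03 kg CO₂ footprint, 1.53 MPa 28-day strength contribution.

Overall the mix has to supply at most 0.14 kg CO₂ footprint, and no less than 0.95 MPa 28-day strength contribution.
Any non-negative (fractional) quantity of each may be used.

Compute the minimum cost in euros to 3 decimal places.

€0.124

Let x1 = kg of metakaolin, x2 = kg of GGBS, x3 = kg of crushed granite, x4 = kg of silica fume.
min 0.574x1 + 0.106x2 + 0.039x3 + 0.908x4 subject to:
  0.33x1 + 0.07x2 + 0.01x3 + 0.03x4 ≤ 0.14   (CO₂ footprint)
  1.18x1 + 0.81x2 + 0.03x3 + 1.53x4 ≥ 0.95   (28-day strength contribution)
  x1, x2, x3, x4 ≥ 0.
The optimal basis is {GGBS}; metakaolin, crushed granite, silica fume drop out. Binding constraint: 28-day strength contribution.
Optimal quantities: GGBS = 1.173 kg.
Objective = 0.106·1.173 = 0.12434.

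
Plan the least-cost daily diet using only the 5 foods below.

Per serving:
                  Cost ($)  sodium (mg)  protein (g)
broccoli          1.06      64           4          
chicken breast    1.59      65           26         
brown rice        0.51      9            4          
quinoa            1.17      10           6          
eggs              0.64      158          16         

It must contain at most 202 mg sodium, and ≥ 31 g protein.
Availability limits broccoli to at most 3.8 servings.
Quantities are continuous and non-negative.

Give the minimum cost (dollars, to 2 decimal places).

This is a linear program. Let x1 = servings of broccoli, x2 = servings of chicken breast, x3 = servings of brown rice, x4 = servings of quinoa, x5 = servings of eggs.
Minimise 1.06x1 + 1.59x2 + 0.51x3 + 1.17x4 + 0.64x5 subject to:
  64x1 + 65x2 + 9x3 + 10x4 + 158x5 ≤ 202   (sodium)
  4x1 + 26x2 + 4x3 + 6x4 + 16x5 ≥ 31   (protein)
  x1 ≤ 3.8
  x1, x2, x3, x4, x5 ≥ 0.
The optimal basis is {chicken breast, eggs}; broccoli, brown rice, quinoa drop out. The sodium and protein requirements are met with equality.
Optimal quantities: chicken breast = 0.543 servings, eggs = 1.055 servings.
Cost = 1.59·0.543 + 0.64·1.055 = 1.5386.

$1.54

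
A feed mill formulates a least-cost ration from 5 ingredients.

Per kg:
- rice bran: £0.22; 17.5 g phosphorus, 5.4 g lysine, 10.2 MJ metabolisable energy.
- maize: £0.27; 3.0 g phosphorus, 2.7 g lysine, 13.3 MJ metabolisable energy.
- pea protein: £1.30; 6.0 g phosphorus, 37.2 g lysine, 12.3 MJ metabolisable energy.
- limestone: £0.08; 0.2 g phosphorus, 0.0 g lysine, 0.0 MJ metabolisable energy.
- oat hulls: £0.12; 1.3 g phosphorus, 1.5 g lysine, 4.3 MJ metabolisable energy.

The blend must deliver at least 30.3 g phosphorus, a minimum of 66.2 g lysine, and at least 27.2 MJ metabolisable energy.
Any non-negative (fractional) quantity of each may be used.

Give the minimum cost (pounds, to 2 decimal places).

This is a linear program. Let x1 = kg of rice bran, x2 = kg of maize, x3 = kg of pea protein, x4 = kg of limestone, x5 = kg of oat hulls.
Minimize 0.22x1 + 0.27x2 + 1.3x3 + 0.08x4 + 0.12x5 s.t.:
  17.5x1 + 3x2 + 6x3 + 0.2x4 + 1.3x5 ≥ 30.3   (phosphorus)
  5.4x1 + 2.7x2 + 37.2x3 + 1.5x5 ≥ 66.2   (lysine)
  10.2x1 + 13.3x2 + 12.3x3 + 4.3x5 ≥ 27.2   (metabolisable energy)
  x1, x2, x3, x4, x5 ≥ 0.
The optimal basis is {rice bran, pea protein}; maize, limestone, oat hulls drop out. Binding constraints: phosphorus and lysine.
Optimal quantities: rice bran = 1.18 kg, pea protein = 1.608 kg.
Objective = 0.22·1.18 + 1.3·1.608 = 2.3500.

£2.35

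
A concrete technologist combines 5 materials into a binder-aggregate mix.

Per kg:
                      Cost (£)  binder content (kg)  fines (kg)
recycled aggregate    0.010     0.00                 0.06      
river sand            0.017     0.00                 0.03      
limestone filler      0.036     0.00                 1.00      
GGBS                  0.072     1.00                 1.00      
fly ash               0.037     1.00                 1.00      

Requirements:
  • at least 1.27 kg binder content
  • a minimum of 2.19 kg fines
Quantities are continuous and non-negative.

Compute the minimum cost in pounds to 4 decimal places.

Set it up as a linear program. Let x1 = kg of recycled aggregate, x2 = kg of river sand, x3 = kg of limestone filler, x4 = kg of GGBS, x5 = kg of fly ash.
min 0.01x1 + 0.017x2 + 0.036x3 + 0.072x4 + 0.037x5 s.t.:
  1x4 + 1x5 ≥ 1.27   (binder content)
  0.06x1 + 0.03x2 + 1x3 + 1x4 + 1x5 ≥ 2.19   (fines)
  x1, x2, x3, x4, x5 ≥ 0.
The minimum-cost mix takes nothing from recycled aggregate, river sand, GGBS — only limestone filler, fly ash. Binding constraints: binder content and fines.
So limestone filler = 0.92 kg, fly ash = 1.27 kg.
Hence cost = 0.036·0.92 + 0.037·1.27 = £0.080110.

£0.0801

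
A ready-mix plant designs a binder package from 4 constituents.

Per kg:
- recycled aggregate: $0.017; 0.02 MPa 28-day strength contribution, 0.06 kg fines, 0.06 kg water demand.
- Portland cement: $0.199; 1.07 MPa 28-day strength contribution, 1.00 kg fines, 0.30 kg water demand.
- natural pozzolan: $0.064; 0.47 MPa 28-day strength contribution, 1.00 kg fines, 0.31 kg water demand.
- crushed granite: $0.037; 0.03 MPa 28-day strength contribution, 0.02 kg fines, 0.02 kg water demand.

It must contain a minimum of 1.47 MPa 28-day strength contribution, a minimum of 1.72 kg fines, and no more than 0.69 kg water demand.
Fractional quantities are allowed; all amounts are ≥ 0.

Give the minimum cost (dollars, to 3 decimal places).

$0.237

Let x1 = kg of recycled aggregate, x2 = kg of Portland cement, x3 = kg of natural pozzolan, x4 = kg of crushed granite.
Minimise 0.017x1 + 0.199x2 + 0.064x3 + 0.037x4 subject to:
  0.02x1 + 1.07x2 + 0.47x3 + 0.03x4 ≥ 1.47   (28-day strength contribution)
  0.06x1 + 1x2 + 1x3 + 0.02x4 ≥ 1.72   (fines)
  0.06x1 + 0.3x2 + 0.31x3 + 0.02x4 ≤ 0.69   (water demand)
  x1, x2, x3, x4 ≥ 0.
The minimum-cost mix takes nothing from recycled aggregate, crushed granite — only Portland cement, natural pozzolan. There the 28-day strength contribution and water demand constraints are tight.
That vertex is x2 = 0.689, x3 = 1.559.
Objective = 0.199·0.689 + 0.064·1.559 = 0.23689.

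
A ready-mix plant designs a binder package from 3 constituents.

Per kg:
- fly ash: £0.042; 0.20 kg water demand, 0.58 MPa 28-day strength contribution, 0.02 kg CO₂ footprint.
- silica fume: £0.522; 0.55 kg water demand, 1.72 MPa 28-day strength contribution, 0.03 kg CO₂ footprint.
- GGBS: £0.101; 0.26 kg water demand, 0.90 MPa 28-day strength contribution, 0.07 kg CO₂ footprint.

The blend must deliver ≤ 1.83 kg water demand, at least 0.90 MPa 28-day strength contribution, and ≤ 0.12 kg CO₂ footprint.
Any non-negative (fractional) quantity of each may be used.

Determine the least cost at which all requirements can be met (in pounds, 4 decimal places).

Let x1 = kg of fly ash, x2 = kg of silica fume, x3 = kg of GGBS.
Minimize 0.042x1 + 0.522x2 + 0.101x3 subject to:
  0.2x1 + 0.55x2 + 0.26x3 ≤ 1.83   (water demand)
  0.58x1 + 1.72x2 + 0.9x3 ≥ 0.9   (28-day strength contribution)
  0.02x1 + 0.03x2 + 0.07x3 ≤ 0.12   (CO₂ footprint)
  x1, x2, x3 ≥ 0.
The cheapest feasible vertex uses only fly ash; silica fume, GGBS are not used. The 28-day strength contribution requirement is met with equality.
Optimal quantities: fly ash = 1.552 kg.
Cost = 0.042·1.552 = 0.065184.

£0.0652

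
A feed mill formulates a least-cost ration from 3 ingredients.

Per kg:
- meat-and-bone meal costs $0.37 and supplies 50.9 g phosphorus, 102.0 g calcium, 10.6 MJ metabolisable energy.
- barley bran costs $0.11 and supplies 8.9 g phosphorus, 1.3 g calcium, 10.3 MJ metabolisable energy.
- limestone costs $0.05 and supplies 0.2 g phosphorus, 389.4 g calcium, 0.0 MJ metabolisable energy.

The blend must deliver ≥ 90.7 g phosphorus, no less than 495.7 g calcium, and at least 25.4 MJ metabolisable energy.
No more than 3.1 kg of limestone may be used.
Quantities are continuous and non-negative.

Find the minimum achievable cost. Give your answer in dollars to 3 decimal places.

$0.735

Let x1 = kg of meat-and-bone meal, x2 = kg of barley bran, x3 = kg of limestone.
Minimize 0.37x1 + 0.11x2 + 0.05x3 subject to:
  50.9x1 + 8.9x2 + 0.2x3 ≥ 90.7   (phosphorus)
  102x1 + 1.3x2 + 389.4x3 ≥ 495.7   (calcium)
  10.6x1 + 10.3x2 ≥ 25.4   (metabolisable energy)
  x3 ≤ 3.1
  x1, x2, x3 ≥ 0.
All 3 inputs are positive at the optimum. There the phosphorus, calcium, metabolisable energy constraints are tight.
Optimal quantities: meat-and-bone meal = 1.643 kg, barley bran = 0.7751 kg, limestone = 0.84 kg.
Total cost: 0.37·1.643 + 0.11·0.7751 + 0.05·0.84 = 0.73517.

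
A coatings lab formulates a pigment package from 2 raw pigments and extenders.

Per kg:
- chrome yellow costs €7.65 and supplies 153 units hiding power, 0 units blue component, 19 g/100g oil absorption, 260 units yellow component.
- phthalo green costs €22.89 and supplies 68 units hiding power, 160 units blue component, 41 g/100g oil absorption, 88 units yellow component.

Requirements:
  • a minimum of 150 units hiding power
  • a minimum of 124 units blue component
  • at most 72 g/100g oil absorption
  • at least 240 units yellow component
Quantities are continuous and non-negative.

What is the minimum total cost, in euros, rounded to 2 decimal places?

This is a linear program. Let x1 = kg of chrome yellow, x2 = kg of phthalo green.
min 7.65x1 + 22.89x2 subject to:
  153x1 + 68x2 ≥ 150   (hiding power)
  160x2 ≥ 124   (blue component)
  19x1 + 41x2 ≤ 72   (oil absorption)
  260x1 + 88x2 ≥ 240   (yellow component)
  x1, x2 ≥ 0.
Both inputs are positive at the optimum. Binding constraints: blue component and yellow component.
Optimal quantities: chrome yellow = 0.6608 kg, phthalo green = 0.775 kg.
Total cost: 7.65·0.6608 + 22.89·0.775 = 22.7949.

€22.79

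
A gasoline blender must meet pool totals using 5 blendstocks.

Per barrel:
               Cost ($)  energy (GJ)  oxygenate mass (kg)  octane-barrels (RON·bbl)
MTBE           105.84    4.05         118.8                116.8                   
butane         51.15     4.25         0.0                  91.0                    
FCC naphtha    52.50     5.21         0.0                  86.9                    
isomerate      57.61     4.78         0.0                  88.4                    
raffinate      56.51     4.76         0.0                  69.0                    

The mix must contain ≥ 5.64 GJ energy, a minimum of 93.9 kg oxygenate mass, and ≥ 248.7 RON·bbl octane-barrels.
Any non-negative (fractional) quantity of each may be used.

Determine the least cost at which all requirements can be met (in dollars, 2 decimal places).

$171.56

Let x1 = barrels of MTBE, x2 = barrels of butane, x3 = barrels of FCC naphtha, x4 = barrels of isomerate, x5 = barrels of raffinate.
Minimise 105.84x1 + 51.15x2 + 52.5x3 + 57.61x4 + 56.51x5 with:
  4.05x1 + 4.25x2 + 5.21x3 + 4.78x4 + 4.76x5 ≥ 5.64   (energy)
  118.8x1 ≥ 93.9   (oxygenate mass)
  116.8x1 + 91x2 + 86.9x3 + 88.4x4 + 69x5 ≥ 248.7   (octane-barrels)
  x1, x2, x3, x4, x5 ≥ 0.
The optimal basis is {MTBE, butane}; FCC naphtha, isomerate, raffinate drop out. Binding constraints: oxygenate mass and octane-barrels.
Solving gives x1 = 0.7904, x2 = 1.7185.
Total cost: 105.84·0.7904 + 51.15·1.7185 = 171.5572.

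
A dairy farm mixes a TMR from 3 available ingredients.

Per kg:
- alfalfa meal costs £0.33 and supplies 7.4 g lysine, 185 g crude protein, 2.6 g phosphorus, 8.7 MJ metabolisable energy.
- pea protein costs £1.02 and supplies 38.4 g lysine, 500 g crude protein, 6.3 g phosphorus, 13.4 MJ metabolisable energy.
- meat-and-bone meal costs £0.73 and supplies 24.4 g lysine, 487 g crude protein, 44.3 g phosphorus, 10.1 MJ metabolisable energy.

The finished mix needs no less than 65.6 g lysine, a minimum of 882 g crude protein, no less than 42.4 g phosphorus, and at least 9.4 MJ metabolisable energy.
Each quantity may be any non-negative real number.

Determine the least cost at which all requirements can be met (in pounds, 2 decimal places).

£1.81

This is a linear program. Let x1 = kg of alfalfa meal, x2 = kg of pea protein, x3 = kg of meat-and-bone meal.
min 0.33x1 + 1.02x2 + 0.73x3 s.t.:
  7.4x1 + 38.4x2 + 24.4x3 ≥ 65.6   (lysine)
  185x1 + 500x2 + 487x3 ≥ 882   (crude protein)
  2.6x1 + 6.3x2 + 44.3x3 ≥ 42.4   (phosphorus)
  8.7x1 + 13.4x2 + 10.1x3 ≥ 9.4   (metabolisable energy)
  x1, x2, x3 ≥ 0.
At the optimum only pea protein, meat-and-bone meal are positive (alfalfa meal = 0). Binding constraints: lysine and phosphorus.
Solving gives x2 = 1.209, x3 = 0.7851.
Objective = 1.02·1.209 + 0.73·0.7851 = 1.8063.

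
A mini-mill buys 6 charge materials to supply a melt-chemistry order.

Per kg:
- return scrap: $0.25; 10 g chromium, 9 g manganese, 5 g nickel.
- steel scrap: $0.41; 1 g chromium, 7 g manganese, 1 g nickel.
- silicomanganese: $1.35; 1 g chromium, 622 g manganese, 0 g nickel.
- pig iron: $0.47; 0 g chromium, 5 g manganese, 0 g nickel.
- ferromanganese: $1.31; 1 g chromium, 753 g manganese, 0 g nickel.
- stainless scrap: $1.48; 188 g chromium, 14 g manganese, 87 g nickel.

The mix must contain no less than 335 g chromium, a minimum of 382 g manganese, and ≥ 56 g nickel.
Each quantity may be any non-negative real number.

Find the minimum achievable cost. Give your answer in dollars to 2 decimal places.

$3.25

Set it up as a linear program. Let x1 = kg of return scrap, x2 = kg of steel scrap, x3 = kg of silicomanganese, x4 = kg of pig iron, x5 = kg of ferromanganese, x6 = kg of stainless scrap.
min 0.25x1 + 0.41x2 + 1.35x3 + 0.47x4 + 1.31x5 + 1.48x6 with:
  10x1 + 1x2 + 1x3 + 1x5 + 188x6 ≥ 335   (chromium)
  9x1 + 7x2 + 622x3 + 5x4 + 753x5 + 14x6 ≥ 382   (manganese)
  5x1 + 1x2 + 87x6 ≥ 56   (nickel)
  x1, x2, x3, x4, x5, x6 ≥ 0.
The optimal basis is {ferromanganese, stainless scrap}; return scrap, steel scrap, silicomanganese, pig iron drop out. There the chromium and manganese constraints are tight.
Optimal quantities: ferromanganese = 0.4742 kg, stainless scrap = 1.779 kg.
Cost = 1.31·0.4742 + 1.48·1.779 = 3.2541.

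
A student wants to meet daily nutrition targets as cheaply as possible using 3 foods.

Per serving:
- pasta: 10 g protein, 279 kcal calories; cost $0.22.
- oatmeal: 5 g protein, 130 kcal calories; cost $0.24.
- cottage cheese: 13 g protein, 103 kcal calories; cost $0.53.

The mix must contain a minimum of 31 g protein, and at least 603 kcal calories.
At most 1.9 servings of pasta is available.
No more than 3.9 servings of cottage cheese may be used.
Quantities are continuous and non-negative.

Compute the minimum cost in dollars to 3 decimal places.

$0.907

Set it up as a linear program. Let x1 = servings of pasta, x2 = servings of oatmeal, x3 = servings of cottage cheese.
min 0.22x1 + 0.24x2 + 0.53x3 s.t.:
  10x1 + 5x2 + 13x3 ≥ 31   (protein)
  279x1 + 130x2 + 103x3 ≥ 603   (calories)
  x1 ≤ 1.9
  x3 ≤ 3.9
  x1, x2, x3 ≥ 0.
The minimum-cost mix takes nothing from oatmeal — only pasta, cottage cheese. The protein and the pasta cap requirements are met with equality.
So pasta = 1.9 servings, cottage cheese = 0.9231 servings.
Hence cost = 0.22·1.9 + 0.53·0.9231 = $0.90724.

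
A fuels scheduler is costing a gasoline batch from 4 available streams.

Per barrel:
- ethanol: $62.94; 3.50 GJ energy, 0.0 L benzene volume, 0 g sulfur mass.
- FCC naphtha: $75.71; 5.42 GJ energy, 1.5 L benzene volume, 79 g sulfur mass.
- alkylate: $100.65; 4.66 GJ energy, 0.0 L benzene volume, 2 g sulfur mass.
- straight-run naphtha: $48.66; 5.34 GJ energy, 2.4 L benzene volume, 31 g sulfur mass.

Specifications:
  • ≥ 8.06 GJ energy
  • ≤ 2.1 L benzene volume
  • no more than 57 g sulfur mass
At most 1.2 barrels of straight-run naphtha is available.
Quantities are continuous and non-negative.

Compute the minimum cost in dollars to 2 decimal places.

$103.49

Let x1 = barrels of ethanol, x2 = barrels of FCC naphtha, x3 = barrels of alkylate, x4 = barrels of straight-run naphtha.
Minimise 62.94x1 + 75.71x2 + 100.65x3 + 48.66x4 subject to:
  3.5x1 + 5.42x2 + 4.66x3 + 5.34x4 ≥ 8.06   (energy)
  1.5x2 + 2.4x4 ≤ 2.1   (benzene volume)
  79x2 + 2x3 + 31x4 ≤ 57   (sulfur mass)
  x4 ≤ 1.2
  x1, x2, x3, x4 ≥ 0.
At the optimum only ethanol, straight-run naphtha are positive (FCC naphtha, alkylate = 0). The energy and benzene volume requirements are met with equality.
Optimal quantities: ethanol = 0.96786 barrels, straight-run naphtha = 0.875 barrels.
Cost = 62.94·0.96786 + 48.66·0.875 = 103.4946.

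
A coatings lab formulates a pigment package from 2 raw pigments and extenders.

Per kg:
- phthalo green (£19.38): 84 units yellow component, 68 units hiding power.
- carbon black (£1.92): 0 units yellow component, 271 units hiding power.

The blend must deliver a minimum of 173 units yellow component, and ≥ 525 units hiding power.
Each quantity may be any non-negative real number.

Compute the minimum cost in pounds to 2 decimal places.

Set it up as a linear program. Let x1 = kg of phthalo green, x2 = kg of carbon black.
Minimise 19.38x1 + 1.92x2 subject to:
  84x1 ≥ 173   (yellow component)
  68x1 + 271x2 ≥ 525   (hiding power)
  x1, x2 ≥ 0.
Both inputs are positive at the optimum. There the yellow component and hiding power constraints are tight.
Optimal quantities: phthalo green = 2.0595 kg, carbon black = 1.4205 kg.
Cost = 19.38·2.0595 + 1.92·1.4205 = 42.6405.

£42.64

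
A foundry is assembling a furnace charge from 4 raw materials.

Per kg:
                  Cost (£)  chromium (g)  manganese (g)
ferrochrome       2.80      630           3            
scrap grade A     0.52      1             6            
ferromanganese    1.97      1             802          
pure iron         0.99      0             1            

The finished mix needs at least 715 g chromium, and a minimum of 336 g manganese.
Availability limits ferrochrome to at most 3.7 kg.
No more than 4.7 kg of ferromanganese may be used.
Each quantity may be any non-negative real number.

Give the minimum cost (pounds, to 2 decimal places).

£3.99

Treat it as an LP. Let x1 = kg of ferrochrome, x2 = kg of scrap grade A, x3 = kg of ferromanganese, x4 = kg of pure iron.
min 2.8x1 + 0.52x2 + 1.97x3 + 0.99x4 with:
  630x1 + 1x2 + 1x3 ≥ 715   (chromium)
  3x1 + 6x2 + 802x3 + 1x4 ≥ 336   (manganese)
  x1 ≤ 3.7
  x3 ≤ 4.7
  x1, x2, x3, x4 ≥ 0.
The minimum-cost mix takes nothing from scrap grade A, pure iron — only ferrochrome, ferromanganese. Binding constraints: chromium and manganese.
That vertex is x1 = 1.134, x3 = 0.4147.
Objective = 2.8·1.134 + 1.97·0.4147 = 3.9922.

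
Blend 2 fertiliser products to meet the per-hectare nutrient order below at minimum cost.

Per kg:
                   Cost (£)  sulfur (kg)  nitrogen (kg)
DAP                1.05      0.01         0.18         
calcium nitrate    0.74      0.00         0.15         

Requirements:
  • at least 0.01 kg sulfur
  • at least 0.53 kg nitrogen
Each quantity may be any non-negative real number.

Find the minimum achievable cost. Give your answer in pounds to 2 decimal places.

£2.78

Let x1 = kg of DAP, x2 = kg of calcium nitrate.
min 1.05x1 + 0.74x2 s.t.:
  0.01x1 ≥ 0.01   (sulfur)
  0.18x1 + 0.15x2 ≥ 0.53   (nitrogen)
  x1, x2 ≥ 0.
Both inputs are positive at the optimum. There the sulfur and nitrogen constraints are tight.
So DAP = 1 kg, calcium nitrate = 2.333 kg.
Total cost: 1.05·1 + 0.74·2.333 = 2.7764.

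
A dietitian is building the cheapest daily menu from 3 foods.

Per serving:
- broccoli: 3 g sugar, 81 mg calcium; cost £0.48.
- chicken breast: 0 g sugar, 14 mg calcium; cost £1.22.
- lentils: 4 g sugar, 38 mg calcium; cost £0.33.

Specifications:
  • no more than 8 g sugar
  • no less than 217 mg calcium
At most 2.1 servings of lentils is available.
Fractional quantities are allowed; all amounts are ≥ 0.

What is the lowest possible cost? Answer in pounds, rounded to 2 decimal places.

Let x1 = servings of broccoli, x2 = servings of chicken breast, x3 = servings of lentils.
Minimize 0.48x1 + 1.22x2 + 0.33x3 subject to:
  3x1 + 4x3 ≤ 8   (sugar)
  81x1 + 14x2 + 38x3 ≥ 217   (calcium)
  x3 ≤ 2.1
  x1, x2, x3 ≥ 0.
The optimal basis is {broccoli, chicken breast}; lentils drops out. The sugar and calcium requirements are met with equality.
Solving gives x1 = 2.667, x2 = 0.07143.
Total cost: 0.48·2.667 + 1.22·0.07143 = 1.3673.

£1.37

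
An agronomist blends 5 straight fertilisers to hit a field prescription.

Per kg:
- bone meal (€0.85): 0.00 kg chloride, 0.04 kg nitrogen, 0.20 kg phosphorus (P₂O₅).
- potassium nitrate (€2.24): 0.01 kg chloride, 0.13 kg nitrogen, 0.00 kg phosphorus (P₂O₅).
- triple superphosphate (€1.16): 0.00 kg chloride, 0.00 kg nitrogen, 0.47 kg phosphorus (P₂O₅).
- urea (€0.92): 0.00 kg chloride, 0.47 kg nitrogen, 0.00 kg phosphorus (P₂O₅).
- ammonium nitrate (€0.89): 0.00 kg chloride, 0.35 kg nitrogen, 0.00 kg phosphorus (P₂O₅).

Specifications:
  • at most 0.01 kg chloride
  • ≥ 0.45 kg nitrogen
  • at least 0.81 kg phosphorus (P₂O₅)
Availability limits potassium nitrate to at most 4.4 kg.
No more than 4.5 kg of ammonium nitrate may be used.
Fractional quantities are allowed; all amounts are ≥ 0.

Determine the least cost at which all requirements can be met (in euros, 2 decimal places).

Let x1 = kg of bone meal, x2 = kg of potassium nitrate, x3 = kg of triple superphosphate, x4 = kg of urea, x5 = kg of ammonium nitrate.
Minimise 0.85x1 + 2.24x2 + 1.16x3 + 0.92x4 + 0.89x5 s.t.:
  0.01x2 ≤ 0.01   (chloride)
  0.04x1 + 0.13x2 + 0.47x4 + 0.35x5 ≥ 0.45   (nitrogen)
  0.2x1 + 0.47x3 ≥ 0.81   (phosphorus (P₂O₅))
  x2 ≤ 4.4
  x5 ≤ 4.5
  x1, x2, x3, x4, x5 ≥ 0.
The optimal basis is {triple superphosphate, urea}; bone meal, potassium nitrate, ammonium nitrate drop out. There the nitrogen and phosphorus (P₂O₅) constraints are tight.
So triple superphosphate = 1.723 kg, urea = 0.9574 kg.
Hence cost = 1.16·1.723 + 0.92·0.9574 = €2.8795.

€2.88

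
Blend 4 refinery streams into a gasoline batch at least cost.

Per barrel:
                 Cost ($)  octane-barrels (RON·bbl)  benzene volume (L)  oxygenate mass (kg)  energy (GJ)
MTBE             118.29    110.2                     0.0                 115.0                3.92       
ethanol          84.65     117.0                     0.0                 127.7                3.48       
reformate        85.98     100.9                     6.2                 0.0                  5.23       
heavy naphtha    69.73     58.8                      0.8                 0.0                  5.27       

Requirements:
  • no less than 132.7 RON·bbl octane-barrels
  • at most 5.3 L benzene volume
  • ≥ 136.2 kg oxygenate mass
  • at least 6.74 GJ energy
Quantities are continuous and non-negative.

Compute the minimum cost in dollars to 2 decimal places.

$130.35

Let x1 = barrels of MTBE, x2 = barrels of ethanol, x3 = barrels of reformate, x4 = barrels of heavy naphtha.
min 118.29x1 + 84.65x2 + 85.98x3 + 69.73x4 s.t.:
  110.2x1 + 117x2 + 100.9x3 + 58.8x4 ≥ 132.7   (octane-barrels)
  6.2x3 + 0.8x4 ≤ 5.3   (benzene volume)
  115x1 + 127.7x2 ≥ 136.2   (oxygenate mass)
  3.92x1 + 3.48x2 + 5.23x3 + 5.27x4 ≥ 6.74   (energy)
  x1, x2, x3, x4 ≥ 0.
The minimum-cost mix takes nothing from MTBE, reformate — only ethanol, heavy naphtha. There the oxygenate mass and energy constraints are tight.
So ethanol = 1.06656 barrels, heavy naphtha = 0.574642 barrels.
Total cost: 84.65·1.06656 + 69.73·0.574642 = 130.3541.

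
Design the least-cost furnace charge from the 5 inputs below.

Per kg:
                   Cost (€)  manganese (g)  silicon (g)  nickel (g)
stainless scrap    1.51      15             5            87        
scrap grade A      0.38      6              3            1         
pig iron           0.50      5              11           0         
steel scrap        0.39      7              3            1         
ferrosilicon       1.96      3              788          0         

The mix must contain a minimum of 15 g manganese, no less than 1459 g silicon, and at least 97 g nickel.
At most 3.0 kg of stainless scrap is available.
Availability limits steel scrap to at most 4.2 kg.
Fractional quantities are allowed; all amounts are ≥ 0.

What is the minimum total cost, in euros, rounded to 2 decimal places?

Treat it as an LP. Let x1 = kg of stainless scrap, x2 = kg of scrap grade A, x3 = kg of pig iron, x4 = kg of steel scrap, x5 = kg of ferrosilicon.
min 1.51x1 + 0.38x2 + 0.5x3 + 0.39x4 + 1.96x5 with:
  15x1 + 6x2 + 5x3 + 7x4 + 3x5 ≥ 15   (manganese)
  5x1 + 3x2 + 11x3 + 3x4 + 788x5 ≥ 1459   (silicon)
  87x1 + 1x2 + 1x4 ≥ 97   (nickel)
  x1 ≤ 3
  x4 ≤ 4.2
  x1, x2, x3, x4, x5 ≥ 0.
At the optimum only stainless scrap, ferrosilicon are positive (scrap grade A, pig iron, steel scrap = 0). The silicon and nickel requirements are met with equality.
That vertex is x1 = 1.115, x5 = 1.844.
Total cost: 1.51·1.115 + 1.96·1.844 = 5.2979.

€5.30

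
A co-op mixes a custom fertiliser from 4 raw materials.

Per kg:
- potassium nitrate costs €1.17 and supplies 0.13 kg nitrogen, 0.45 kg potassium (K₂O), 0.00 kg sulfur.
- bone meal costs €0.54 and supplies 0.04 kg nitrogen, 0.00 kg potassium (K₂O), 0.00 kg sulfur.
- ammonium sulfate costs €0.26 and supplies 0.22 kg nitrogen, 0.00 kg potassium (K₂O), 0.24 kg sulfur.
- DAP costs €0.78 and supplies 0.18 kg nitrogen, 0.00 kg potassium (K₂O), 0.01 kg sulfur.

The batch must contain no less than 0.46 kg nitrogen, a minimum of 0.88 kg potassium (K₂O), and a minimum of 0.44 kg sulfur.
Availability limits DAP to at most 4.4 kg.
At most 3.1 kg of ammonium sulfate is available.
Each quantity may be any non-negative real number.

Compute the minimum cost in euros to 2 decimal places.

Set it up as a linear program. Let x1 = kg of potassium nitrate, x2 = kg of bone meal, x3 = kg of ammonium sulfate, x4 = kg of DAP.
Minimize 1.17x1 + 0.54x2 + 0.26x3 + 0.78x4 subject to:
  0.13x1 + 0.04x2 + 0.22x3 + 0.18x4 ≥ 0.46   (nitrogen)
  0.45x1 ≥ 0.88   (potassium (K₂O))
  0.24x3 + 0.01x4 ≥ 0.44   (sulfur)
  x4 ≤ 4.4
  x3 ≤ 3.1
  x1, x2, x3, x4 ≥ 0.
At the optimum only potassium nitrate, ammonium sulfate are positive (bone meal, DAP = 0). There the potassium (K₂O) and sulfur constraints are tight.
That vertex is x1 = 1.9556, x3 = 1.8333.
Total cost: 1.17·1.9556 + 0.26·1.8333 = 2.7647.

€2.76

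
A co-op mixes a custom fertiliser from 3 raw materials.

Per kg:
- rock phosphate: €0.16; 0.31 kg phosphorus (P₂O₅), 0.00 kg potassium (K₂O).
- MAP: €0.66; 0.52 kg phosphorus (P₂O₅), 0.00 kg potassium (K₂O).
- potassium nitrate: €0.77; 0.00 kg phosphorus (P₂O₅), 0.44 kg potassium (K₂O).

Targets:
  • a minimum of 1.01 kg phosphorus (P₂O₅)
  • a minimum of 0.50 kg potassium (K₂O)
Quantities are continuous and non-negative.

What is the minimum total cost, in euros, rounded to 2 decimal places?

This is a linear program. Let x1 = kg of rock phosphate, x2 = kg of MAP, x3 = kg of potassium nitrate.
Minimise 0.16x1 + 0.66x2 + 0.77x3 subject to:
  0.31x1 + 0.52x2 ≥ 1.01   (phosphorus (P₂O₅))
  0.44x3 ≥ 0.5   (potassium (K₂O))
  x1, x2, x3 ≥ 0.
The optimal basis is {rock phosphate, potassium nitrate}; MAP drops out. Binding constraints: phosphorus (P₂O₅) and potassium (K₂O).
Optimal quantities: rock phosphate = 3.258 kg, potassium nitrate = 1.136 kg.
Cost = 0.16·3.258 + 0.77·1.136 = 1.3960.

€1.40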